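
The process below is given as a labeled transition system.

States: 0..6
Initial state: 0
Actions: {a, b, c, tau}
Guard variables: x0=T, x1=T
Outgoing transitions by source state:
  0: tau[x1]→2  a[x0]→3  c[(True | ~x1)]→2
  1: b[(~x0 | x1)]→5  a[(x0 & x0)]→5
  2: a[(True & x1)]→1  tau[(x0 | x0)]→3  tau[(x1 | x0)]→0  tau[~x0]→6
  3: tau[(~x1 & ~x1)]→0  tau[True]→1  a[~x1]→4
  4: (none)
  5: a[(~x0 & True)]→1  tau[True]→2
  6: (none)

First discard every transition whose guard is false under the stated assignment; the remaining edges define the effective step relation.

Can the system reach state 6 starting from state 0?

Answer: UNREACHABLE

Trace:
Guard filter leaves 10 enabled edge(s).
L0 = {0}
L1 = {2,3}  total {0,2,3}
L2 = {1}  total {0,1,2,3}
L3 = {5}  total {0,1,2,3,5}
Reach set: {0,1,2,3,5}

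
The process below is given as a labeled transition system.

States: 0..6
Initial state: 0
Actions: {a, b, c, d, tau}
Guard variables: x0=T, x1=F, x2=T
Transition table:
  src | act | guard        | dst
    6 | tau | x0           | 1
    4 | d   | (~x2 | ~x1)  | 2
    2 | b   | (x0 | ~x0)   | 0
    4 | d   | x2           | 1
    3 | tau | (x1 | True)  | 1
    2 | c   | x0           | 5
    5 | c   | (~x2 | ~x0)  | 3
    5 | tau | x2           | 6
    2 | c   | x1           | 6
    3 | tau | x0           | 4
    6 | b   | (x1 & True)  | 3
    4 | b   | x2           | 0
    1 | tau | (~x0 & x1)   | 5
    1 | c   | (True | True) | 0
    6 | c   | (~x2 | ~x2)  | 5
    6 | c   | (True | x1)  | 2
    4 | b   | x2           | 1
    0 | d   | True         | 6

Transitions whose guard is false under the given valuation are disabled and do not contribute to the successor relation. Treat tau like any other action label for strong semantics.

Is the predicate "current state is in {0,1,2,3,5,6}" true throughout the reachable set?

Allowed set {0,1,2,3,5,6}
Reach set: {0,1,2,5,6}
  0: safe
  1: safe
  2: safe
  5: safe
  6: safe

Answer: INVARIANT HOLDS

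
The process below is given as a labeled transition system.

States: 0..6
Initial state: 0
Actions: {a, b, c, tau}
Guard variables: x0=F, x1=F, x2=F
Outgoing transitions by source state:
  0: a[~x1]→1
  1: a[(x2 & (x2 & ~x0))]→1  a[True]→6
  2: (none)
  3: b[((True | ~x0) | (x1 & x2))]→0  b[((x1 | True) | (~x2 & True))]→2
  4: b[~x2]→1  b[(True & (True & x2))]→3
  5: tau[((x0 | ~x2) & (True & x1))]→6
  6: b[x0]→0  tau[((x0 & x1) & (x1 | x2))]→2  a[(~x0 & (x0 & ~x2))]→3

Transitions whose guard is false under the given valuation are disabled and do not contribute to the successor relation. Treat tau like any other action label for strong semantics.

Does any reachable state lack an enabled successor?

Reachable = {0,1,6}
  0: a→1  [1 exit(s)]
  1: a→6  [1 exit(s)]
  6: ∅  [STUCK]
trace reaching 6: a·a

Answer: DEADLOCK at state 6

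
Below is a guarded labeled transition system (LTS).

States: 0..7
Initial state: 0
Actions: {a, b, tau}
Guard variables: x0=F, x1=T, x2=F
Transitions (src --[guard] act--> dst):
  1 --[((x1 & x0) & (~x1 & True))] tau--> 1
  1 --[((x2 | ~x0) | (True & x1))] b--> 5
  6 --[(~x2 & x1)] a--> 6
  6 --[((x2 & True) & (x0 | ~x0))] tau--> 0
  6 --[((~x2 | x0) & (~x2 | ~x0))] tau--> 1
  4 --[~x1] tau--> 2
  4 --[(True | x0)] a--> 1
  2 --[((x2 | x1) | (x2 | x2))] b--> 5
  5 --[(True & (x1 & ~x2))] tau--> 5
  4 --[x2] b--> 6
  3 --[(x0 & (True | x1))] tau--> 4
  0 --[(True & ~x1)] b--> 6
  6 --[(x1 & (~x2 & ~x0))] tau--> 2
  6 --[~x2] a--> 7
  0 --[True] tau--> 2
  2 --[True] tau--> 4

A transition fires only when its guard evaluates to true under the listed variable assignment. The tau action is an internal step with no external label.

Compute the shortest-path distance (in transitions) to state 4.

Layered search for 4:
  L0 = {0}
  L1 = {2}
  L2 = {4,5}
4 enters at depth 2; path tau·tau

Answer: 2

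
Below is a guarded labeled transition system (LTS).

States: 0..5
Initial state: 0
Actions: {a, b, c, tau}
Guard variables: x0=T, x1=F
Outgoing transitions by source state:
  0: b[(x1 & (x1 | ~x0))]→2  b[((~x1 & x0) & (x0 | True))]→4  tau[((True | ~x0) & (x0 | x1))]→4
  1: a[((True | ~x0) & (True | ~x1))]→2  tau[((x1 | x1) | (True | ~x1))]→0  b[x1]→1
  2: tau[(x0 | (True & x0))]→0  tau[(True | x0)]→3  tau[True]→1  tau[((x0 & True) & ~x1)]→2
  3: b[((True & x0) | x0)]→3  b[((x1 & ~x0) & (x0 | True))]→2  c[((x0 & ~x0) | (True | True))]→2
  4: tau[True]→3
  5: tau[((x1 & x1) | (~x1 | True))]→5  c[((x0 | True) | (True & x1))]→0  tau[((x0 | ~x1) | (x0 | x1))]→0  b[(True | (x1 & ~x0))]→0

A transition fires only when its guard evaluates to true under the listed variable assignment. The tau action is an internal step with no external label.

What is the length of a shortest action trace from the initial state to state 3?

BFS to 3:
  L0 = {0}
  L1 = {4}
  L2 = {3}
3 enters at depth 2; path b·tau

Answer: 2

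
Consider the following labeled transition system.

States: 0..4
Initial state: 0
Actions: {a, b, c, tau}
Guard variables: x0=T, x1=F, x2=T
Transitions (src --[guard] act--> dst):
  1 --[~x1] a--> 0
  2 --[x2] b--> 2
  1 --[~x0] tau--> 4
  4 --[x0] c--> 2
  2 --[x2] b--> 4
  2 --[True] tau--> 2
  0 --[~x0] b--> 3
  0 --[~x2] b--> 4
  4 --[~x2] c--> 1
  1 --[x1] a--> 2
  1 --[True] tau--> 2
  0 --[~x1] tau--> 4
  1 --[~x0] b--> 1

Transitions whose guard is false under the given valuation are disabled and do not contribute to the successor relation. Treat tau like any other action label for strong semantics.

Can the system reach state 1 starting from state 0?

Guard filter leaves 7 enabled edge(s).
depth 0: {0}
depth 1: {4}  cumulative {0,4}
depth 2: {2}  cumulative {0,2,4}
Reachable = {0,2,4}

Answer: UNREACHABLE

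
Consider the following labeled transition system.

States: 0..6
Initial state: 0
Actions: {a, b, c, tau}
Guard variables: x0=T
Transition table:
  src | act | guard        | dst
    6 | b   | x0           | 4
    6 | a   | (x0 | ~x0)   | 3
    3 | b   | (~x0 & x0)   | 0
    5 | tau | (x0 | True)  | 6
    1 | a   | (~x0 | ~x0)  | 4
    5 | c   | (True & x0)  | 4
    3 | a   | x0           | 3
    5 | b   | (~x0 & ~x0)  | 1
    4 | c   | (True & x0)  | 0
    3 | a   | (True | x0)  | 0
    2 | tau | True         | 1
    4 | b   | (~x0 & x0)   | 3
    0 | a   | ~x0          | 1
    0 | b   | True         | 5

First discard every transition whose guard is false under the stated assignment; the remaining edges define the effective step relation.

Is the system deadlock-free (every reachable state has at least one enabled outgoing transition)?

Reach set: {0,3,4,5,6}
  0: b→5  [deg 1]
  3: a→0  a→3  [deg 2]
  4: c→0  [deg 1]
  5: c→4  tau→6  [deg 2]
  6: a→3  b→4  [deg 2]

Answer: DEADLOCK-FREE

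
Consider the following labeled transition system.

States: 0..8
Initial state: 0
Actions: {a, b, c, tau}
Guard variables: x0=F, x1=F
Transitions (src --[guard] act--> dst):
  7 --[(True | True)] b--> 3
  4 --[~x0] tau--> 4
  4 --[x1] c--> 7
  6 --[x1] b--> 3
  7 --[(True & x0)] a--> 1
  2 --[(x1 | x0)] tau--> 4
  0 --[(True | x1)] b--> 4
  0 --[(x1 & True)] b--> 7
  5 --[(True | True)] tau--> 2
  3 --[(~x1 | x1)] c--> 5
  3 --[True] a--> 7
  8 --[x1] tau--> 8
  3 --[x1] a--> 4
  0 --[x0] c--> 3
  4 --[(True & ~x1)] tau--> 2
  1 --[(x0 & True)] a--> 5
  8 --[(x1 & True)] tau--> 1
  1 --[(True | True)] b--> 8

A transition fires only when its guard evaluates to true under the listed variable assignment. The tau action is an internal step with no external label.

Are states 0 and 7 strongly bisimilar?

Answer: NOT BISIMILAR

Analysis:
Compute ~ classes (split until stable):
  π0 = {{0,1,2,3,4,5,6,7,8}}
  π1 = {{0,1,7},{2,6,8},{3},{4,5}}
  π2 = {{0},{1},{2,6,8},{3},{4},{5},{7}}
7 equivalence class(es) (converged in 3)
[0]={0}  [7]={7}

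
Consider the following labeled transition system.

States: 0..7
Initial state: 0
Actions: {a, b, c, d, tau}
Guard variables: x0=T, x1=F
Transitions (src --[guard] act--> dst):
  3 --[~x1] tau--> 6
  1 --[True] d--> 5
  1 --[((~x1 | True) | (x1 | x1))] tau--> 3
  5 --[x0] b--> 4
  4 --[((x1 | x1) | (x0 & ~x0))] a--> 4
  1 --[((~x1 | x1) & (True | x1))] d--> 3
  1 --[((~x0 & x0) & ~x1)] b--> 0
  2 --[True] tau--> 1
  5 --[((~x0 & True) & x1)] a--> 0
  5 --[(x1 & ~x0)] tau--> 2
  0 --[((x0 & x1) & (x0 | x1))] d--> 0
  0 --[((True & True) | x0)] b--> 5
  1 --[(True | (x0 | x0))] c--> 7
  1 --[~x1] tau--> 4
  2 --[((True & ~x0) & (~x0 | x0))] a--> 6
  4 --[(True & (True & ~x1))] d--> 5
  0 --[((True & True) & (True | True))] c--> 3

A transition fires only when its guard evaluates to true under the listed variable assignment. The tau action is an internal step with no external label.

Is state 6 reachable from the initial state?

Guard filter leaves 11 enabled edge(s).
L0 = {0}
L1 = {3,5}  now seen {0,3,5}
L2 = {4,6}  now seen {0,3,4,5,6}
R = {0,3,4,5,6}
witness 6: c·tau

Answer: REACHABLE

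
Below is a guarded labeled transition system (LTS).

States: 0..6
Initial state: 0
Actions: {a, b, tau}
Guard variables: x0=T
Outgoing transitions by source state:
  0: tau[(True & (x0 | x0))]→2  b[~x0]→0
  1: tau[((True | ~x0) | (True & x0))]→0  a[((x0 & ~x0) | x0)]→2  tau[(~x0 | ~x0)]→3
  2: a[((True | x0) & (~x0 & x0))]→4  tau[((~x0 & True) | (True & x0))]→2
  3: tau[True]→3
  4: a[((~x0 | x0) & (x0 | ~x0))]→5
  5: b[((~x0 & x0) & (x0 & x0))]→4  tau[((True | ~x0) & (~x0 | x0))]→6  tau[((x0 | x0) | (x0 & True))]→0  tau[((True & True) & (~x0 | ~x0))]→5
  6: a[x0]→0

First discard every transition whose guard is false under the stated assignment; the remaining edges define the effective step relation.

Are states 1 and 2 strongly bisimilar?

Answer: NOT BISIMILAR

Working:
Compute ~ classes (split until stable):
  π0 = {{0,1,2,3,4,5,6}}
  π1 = {{0,2,3,5},{1},{4,6}}
  π2 = {{0,2,3},{1},{4,6},{5}}
  π3 = {{0,2,3},{1},{4},{5},{6}}
Fixed point at round 4; 5 class(es).
1∈{1}, 2∈{0,2,3}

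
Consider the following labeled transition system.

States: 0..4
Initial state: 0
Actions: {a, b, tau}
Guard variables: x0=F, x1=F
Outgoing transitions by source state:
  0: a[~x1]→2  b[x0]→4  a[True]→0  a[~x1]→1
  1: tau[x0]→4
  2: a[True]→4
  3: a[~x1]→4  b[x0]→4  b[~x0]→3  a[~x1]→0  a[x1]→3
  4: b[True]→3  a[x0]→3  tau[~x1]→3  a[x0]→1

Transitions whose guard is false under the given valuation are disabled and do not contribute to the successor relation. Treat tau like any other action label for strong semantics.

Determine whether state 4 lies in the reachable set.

After dropping false guards: 9 live edges.
depth 0: {0}
depth 1: {1,2}  total {0,1,2}
depth 2: {4}  total {0,1,2,4}
depth 3: {3}  total {0,1,2,3,4}
Reach set: {0,1,2,3,4}
witness 4: a·a

Answer: REACHABLE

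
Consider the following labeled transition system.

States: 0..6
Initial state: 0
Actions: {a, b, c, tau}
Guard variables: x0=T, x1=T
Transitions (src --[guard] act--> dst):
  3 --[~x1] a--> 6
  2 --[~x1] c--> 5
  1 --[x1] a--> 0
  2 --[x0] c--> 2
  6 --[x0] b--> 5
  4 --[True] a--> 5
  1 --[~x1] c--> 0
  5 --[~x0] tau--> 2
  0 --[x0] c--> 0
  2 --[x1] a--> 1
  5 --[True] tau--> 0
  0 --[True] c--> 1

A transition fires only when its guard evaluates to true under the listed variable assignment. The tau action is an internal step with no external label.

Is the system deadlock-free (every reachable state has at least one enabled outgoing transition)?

Answer: DEADLOCK-FREE

Trace:
Reachable = {0,1}
  0: c→0  c→1  [deg 2]
  1: a→0  [deg 1]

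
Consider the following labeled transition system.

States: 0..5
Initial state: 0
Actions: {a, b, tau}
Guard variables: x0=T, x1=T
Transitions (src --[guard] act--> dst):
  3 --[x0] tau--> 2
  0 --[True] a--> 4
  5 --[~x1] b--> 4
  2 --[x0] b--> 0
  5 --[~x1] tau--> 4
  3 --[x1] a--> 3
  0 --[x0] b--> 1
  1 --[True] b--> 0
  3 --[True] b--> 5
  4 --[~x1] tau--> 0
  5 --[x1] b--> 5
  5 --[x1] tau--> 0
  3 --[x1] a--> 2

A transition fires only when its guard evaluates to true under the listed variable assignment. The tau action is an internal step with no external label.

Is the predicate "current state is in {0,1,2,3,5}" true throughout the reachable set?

Answer: INVARIANT VIOLATED at state 4

Trace:
Allowed set {0,1,2,3,5}
Reach set: {0,1,4}
  0: safe
  1: safe
  4: VIOLATES
counterexample path to 4: a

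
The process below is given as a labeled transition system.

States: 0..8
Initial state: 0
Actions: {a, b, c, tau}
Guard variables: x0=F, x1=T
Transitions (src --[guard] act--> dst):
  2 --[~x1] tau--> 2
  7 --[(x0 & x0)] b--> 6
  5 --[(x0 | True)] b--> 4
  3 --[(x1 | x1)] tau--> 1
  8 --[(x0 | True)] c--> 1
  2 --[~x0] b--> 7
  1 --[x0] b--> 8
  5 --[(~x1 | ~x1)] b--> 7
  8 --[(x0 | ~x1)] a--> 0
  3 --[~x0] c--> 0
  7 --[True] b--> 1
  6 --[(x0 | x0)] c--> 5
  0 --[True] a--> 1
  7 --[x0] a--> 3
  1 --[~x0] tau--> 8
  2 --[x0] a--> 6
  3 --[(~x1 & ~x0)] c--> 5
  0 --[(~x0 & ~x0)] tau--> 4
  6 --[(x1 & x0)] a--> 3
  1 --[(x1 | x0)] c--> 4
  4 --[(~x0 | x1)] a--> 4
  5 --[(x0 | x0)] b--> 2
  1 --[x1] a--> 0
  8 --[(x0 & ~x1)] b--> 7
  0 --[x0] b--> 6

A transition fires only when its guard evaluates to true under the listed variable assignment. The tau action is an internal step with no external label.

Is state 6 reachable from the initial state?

Answer: UNREACHABLE

Trace:
After dropping false guards: 12 live edges.
L0 = {0}
L1 = {1,4}  cumulative {0,1,4}
L2 = {8}  cumulative {0,1,4,8}
R = {0,1,4,8}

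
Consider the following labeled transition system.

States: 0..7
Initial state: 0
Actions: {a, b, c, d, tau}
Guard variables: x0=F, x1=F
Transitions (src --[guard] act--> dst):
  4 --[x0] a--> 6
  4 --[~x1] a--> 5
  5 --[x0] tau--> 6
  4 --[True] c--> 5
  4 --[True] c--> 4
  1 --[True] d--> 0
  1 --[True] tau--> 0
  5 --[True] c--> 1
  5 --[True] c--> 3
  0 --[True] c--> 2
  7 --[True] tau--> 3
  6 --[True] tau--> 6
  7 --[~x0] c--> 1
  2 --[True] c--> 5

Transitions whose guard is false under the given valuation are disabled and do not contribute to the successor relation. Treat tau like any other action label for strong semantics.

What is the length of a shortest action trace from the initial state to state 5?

Answer: 2

Trace:
Layered search for 5:
  Layer 0: {0}
  Layer 1: {2}
  Layer 2: {5}
first hit 5 at d=2 via c·c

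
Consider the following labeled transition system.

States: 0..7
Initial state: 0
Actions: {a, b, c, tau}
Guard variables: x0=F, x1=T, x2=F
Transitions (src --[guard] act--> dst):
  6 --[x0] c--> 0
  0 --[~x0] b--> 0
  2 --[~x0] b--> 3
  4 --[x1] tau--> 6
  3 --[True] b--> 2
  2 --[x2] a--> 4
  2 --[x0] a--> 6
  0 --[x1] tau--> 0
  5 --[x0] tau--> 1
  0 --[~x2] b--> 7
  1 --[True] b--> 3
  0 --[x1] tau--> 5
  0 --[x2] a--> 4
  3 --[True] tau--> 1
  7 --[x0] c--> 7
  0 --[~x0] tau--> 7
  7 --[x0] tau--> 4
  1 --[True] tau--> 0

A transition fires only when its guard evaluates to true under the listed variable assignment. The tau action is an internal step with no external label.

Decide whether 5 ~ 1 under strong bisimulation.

Bisimulation quotient by refinement:
  round 0: {{0,1,2,3,4,5,6,7}}
  round 1: {{0,1,3},{2},{4},{5,6,7}}
  round 2: {{0},{1},{2},{3},{4},{5,6,7}}
Fixed point at round 3; 6 class(es).
class of 5: {5,6,7}; class of 1: {1}

Answer: NOT BISIMILAR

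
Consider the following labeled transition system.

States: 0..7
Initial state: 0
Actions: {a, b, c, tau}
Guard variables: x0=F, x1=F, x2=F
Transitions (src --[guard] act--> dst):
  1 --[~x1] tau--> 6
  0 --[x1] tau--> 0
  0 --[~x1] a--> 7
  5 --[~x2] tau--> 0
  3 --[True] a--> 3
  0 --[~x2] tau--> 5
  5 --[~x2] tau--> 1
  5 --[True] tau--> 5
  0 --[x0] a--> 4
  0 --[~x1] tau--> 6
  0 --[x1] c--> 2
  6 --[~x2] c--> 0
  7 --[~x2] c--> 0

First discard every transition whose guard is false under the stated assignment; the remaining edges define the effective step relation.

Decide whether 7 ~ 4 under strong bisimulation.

Answer: NOT BISIMILAR

Working:
Bisimulation quotient by refinement:
  P[0] = {{0,1,2,3,4,5,6,7}}
  P[1] = {{0},{1,5},{2,4},{3},{6,7}}
  P[2] = {{0},{1},{2,4},{3},{5},{6,7}}
Fixed point at round 3; 6 class(es).
class of 7: {6,7}; class of 4: {2,4}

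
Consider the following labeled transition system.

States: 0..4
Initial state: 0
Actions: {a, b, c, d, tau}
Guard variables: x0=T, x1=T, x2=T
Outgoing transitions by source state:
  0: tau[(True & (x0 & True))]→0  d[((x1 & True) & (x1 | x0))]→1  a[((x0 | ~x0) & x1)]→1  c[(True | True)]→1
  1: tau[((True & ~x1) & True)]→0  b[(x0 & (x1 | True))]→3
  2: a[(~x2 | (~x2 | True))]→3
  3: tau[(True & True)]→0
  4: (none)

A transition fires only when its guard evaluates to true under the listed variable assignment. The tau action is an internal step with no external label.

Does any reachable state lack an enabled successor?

Reach set: {0,1,3}
  0: a→1  c→1  d→1  tau→0  [4 out]
  1: b→3  [1 out]
  3: tau→0  [1 out]

Answer: DEADLOCK-FREE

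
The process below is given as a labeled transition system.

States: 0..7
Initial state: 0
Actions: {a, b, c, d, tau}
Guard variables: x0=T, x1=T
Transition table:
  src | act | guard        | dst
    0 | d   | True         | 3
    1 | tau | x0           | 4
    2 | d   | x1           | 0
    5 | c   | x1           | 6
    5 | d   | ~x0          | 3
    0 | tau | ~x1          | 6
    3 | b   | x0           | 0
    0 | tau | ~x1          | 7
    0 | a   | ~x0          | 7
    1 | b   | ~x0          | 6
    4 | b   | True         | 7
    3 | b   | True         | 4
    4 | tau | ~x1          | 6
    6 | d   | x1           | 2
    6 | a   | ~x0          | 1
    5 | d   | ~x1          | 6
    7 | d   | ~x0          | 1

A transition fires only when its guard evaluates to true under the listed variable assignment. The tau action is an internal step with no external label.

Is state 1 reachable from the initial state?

Answer: UNREACHABLE

Working:
After dropping false guards: 8 live edges.
depth 0: {0}
depth 1: {3}  now seen {0,3}
depth 2: {4}  now seen {0,3,4}
depth 3: {7}  now seen {0,3,4,7}
Reachable = {0,3,4,7}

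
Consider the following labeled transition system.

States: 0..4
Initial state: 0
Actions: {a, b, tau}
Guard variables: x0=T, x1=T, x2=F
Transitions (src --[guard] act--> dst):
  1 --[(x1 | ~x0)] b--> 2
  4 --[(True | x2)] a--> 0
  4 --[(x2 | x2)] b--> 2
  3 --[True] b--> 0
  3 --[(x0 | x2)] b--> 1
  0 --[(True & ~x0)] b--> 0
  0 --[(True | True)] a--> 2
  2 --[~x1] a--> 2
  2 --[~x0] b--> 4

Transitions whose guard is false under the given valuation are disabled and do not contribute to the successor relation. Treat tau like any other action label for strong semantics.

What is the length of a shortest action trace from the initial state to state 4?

Answer: UNREACHABLE

Trace:
BFS to 4:
  Layer 0: {0}
  Layer 1: {2}
4 never appears.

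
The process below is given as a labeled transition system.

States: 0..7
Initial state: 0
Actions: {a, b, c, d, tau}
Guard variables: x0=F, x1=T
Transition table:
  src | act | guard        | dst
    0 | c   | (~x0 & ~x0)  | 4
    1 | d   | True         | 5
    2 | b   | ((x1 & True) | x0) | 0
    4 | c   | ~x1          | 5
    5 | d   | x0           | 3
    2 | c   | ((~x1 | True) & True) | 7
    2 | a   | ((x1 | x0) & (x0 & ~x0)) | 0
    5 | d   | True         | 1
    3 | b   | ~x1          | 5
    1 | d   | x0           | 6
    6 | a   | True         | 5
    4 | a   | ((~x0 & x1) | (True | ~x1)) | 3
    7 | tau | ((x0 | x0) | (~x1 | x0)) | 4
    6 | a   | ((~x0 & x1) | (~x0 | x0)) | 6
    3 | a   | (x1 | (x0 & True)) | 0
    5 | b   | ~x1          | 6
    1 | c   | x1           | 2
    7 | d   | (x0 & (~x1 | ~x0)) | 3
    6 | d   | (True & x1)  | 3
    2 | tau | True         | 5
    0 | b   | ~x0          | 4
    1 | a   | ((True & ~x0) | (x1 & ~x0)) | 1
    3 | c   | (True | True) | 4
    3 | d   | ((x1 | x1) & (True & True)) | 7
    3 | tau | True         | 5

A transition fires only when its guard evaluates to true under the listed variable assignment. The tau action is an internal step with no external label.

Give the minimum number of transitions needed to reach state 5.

Layered search for 5:
  L0 = {0}
  L1 = {4}
  L2 = {3}
  L3 = {5,7}
depth(5)=3, e.g. b·a·tau

Answer: 3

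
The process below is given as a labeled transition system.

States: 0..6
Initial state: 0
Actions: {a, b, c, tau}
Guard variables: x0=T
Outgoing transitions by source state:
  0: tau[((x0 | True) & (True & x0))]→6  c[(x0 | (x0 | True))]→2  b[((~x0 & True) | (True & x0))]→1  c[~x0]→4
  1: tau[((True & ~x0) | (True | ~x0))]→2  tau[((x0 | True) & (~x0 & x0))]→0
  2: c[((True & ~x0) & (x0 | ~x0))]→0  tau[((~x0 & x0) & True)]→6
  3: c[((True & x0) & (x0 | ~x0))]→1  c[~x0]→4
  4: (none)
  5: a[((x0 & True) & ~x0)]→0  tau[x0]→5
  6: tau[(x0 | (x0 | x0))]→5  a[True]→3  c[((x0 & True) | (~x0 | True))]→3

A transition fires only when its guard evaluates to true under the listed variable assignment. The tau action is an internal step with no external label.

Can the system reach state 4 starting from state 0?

Answer: UNREACHABLE

Working:
Guard filter leaves 9 enabled edge(s).
L0 = {0}
L1 = {1,2,6}  now seen {0,1,2,6}
L2 = {3,5}  now seen {0,1,2,3,5,6}
R = {0,1,2,3,5,6}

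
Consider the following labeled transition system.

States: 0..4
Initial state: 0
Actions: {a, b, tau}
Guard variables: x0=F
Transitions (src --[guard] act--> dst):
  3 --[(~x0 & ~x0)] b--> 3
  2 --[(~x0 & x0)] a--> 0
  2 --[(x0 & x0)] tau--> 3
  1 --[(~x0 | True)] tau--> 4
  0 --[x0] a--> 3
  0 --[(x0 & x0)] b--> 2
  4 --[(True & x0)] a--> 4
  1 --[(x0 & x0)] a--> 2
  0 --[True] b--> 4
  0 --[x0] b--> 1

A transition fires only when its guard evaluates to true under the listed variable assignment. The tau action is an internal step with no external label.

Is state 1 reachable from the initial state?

Answer: UNREACHABLE

Analysis:
Guard filter leaves 3 enabled edge(s).
Layer 0: {0}
Layer 1: {4}  now seen {0,4}
Reach set: {0,4}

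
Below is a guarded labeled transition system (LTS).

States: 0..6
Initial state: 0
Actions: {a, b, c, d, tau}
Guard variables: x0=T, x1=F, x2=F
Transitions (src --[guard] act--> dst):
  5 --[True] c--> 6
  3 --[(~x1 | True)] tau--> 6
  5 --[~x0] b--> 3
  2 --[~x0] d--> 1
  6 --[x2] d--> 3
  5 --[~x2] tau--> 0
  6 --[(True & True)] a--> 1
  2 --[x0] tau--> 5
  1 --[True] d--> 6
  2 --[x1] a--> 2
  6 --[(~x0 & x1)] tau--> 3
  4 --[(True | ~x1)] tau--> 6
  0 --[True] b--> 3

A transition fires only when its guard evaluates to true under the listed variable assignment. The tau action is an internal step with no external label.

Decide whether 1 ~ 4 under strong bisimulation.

Answer: NOT BISIMILAR

Trace:
Refine partition for ~:
  π0 = {{0,1,2,3,4,5,6}}
  π1 = {{0},{1},{2,3,4},{5},{6}}
  π2 = {{0},{1},{2},{3,4},{5},{6}}
6 equivalence class(es) (converged in 3)
class of 1: {1}; class of 4: {3,4}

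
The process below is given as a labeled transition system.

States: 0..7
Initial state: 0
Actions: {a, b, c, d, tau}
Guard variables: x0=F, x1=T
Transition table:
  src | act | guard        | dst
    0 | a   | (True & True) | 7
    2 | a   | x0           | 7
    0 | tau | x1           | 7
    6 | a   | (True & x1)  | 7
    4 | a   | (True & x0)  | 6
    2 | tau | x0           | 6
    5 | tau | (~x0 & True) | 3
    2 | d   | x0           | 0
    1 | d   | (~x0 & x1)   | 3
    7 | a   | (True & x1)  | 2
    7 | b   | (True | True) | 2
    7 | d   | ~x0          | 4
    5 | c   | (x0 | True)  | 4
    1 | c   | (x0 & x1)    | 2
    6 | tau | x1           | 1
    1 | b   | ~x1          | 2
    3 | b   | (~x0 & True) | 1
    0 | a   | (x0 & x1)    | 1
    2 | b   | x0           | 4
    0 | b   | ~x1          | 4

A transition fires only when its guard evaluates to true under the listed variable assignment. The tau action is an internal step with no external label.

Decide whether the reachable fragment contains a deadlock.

Answer: DEADLOCK at state 2

Analysis:
Reachable = {0,2,4,7}
  0: a→7  tau→7  [2 out]
  2: ∅  [no exit]
  4: ∅  [no exit]
  7: a→2  b→2  d→4  [3 out]
Path to 2: a·a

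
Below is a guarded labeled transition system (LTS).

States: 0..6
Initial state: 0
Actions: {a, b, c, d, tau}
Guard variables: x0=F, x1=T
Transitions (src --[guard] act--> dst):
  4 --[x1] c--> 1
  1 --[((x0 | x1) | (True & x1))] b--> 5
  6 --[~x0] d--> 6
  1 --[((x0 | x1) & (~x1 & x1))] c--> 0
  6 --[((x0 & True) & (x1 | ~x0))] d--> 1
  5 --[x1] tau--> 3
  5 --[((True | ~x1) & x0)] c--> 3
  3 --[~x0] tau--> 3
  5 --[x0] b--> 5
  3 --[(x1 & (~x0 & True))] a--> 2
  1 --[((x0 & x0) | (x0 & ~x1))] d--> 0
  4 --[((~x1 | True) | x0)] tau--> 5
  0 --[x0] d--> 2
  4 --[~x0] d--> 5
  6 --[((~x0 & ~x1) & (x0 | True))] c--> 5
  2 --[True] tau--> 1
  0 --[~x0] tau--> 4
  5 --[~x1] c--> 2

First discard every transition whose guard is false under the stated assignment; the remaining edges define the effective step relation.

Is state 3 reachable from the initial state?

Answer: REACHABLE

Analysis:
10 transition(s) survive guard evaluation.
L0 = {0}
L1 = {4}  now seen {0,4}
L2 = {1,5}  now seen {0,1,4,5}
L3 = {3}  now seen {0,1,3,4,5}
L4 = {2}  now seen {0,1,2,3,4,5}
Reach set: {0,1,2,3,4,5}
trace reaching 3: tau·tau·tau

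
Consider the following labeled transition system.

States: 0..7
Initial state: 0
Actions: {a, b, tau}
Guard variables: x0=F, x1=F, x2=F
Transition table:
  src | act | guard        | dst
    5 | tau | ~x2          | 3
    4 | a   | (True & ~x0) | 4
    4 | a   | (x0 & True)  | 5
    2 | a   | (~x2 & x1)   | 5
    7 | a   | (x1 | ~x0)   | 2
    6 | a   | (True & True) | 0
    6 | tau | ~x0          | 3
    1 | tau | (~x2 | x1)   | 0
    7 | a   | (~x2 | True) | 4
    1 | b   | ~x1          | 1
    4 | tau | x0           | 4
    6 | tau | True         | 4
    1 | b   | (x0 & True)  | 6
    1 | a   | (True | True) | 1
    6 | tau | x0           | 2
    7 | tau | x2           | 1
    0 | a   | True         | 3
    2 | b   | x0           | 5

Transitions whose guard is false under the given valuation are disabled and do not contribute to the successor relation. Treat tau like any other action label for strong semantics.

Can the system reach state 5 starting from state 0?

Guard filter leaves 11 enabled edge(s).
L0 = {0}
L1 = {3}  cumulative {0,3}
R = {0,3}

Answer: UNREACHABLE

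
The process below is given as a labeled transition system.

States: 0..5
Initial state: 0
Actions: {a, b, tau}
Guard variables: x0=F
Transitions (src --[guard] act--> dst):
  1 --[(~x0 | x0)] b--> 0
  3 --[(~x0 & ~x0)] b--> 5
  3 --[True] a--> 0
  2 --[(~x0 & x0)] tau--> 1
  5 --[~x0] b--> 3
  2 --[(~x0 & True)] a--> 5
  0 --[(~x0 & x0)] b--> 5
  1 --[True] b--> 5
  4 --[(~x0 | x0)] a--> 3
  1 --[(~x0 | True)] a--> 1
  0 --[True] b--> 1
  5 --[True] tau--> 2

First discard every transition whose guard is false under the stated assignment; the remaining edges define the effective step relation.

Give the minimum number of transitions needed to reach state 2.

BFS to 2:
  L0 = {0}
  L1 = {1}
  L2 = {5}
  L3 = {2,3}
first hit 2 at d=3 via b·b·tau

Answer: 3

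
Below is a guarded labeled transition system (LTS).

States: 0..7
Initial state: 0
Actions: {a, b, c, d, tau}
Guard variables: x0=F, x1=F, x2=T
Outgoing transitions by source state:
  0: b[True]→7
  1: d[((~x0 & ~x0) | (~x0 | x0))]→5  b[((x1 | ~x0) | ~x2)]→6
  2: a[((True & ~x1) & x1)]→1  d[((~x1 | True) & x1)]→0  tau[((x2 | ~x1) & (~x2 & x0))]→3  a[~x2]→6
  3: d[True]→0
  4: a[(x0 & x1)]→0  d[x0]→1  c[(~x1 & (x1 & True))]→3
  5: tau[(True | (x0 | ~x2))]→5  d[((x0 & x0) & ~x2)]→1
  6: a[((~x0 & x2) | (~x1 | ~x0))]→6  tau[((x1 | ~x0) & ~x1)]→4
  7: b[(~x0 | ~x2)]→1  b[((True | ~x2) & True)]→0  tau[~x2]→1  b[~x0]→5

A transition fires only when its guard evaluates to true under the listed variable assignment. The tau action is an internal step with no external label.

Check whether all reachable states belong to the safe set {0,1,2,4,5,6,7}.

Inv-set: {0,1,2,4,5,6,7}
R = {0,1,4,5,6,7}
  0: safe
  1: safe
  4: safe
  5: safe
  6: safe
  7: safe

Answer: INVARIANT HOLDS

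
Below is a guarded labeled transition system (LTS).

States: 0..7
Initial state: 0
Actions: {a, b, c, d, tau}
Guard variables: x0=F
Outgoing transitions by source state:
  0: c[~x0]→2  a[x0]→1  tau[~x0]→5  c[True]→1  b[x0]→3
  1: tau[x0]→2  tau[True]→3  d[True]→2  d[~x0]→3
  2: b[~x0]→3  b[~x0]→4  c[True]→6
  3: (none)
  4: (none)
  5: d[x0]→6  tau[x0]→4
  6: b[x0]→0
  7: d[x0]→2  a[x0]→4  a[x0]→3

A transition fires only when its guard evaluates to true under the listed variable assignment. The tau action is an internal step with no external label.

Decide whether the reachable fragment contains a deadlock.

Answer: DEADLOCK at state 3

Working:
Reachable = {0,1,2,3,4,5,6}
  0: c→1  c→2  tau→5  [3 exit(s)]
  1: d→2  d→3  tau→3  [3 exit(s)]
  2: b→3  b→4  c→6  [3 exit(s)]
  3: ∅  [deadlock]
  4: ∅  [deadlock]
  5: ∅  [deadlock]
  6: ∅  [deadlock]
Path to 3: c·tau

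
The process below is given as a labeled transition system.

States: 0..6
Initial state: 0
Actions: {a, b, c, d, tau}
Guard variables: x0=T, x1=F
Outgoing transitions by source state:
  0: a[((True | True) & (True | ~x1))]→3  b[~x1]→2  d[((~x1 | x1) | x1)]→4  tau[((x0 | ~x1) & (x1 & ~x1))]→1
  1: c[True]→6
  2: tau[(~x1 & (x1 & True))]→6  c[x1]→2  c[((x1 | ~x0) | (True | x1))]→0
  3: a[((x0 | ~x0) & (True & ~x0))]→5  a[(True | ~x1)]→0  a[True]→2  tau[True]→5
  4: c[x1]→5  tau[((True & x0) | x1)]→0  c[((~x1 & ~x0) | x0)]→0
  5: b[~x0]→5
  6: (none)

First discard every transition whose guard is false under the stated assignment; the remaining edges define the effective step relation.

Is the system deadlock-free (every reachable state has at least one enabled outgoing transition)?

R = {0,2,3,4,5}
  0: a→3  b→2  d→4  [deg 3]
  2: c→0  [deg 1]
  3: a→0  a→2  tau→5  [deg 3]
  4: c→0  tau→0  [deg 2]
  5: ∅  [STUCK]
Path to 5: a·tau

Answer: DEADLOCK at state 5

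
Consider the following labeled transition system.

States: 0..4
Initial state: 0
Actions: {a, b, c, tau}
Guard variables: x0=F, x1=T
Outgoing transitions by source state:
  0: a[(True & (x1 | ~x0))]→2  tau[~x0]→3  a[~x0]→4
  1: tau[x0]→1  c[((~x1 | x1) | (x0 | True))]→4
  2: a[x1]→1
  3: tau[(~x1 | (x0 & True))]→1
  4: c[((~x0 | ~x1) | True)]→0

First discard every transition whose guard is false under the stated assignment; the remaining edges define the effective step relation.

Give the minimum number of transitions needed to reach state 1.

Answer: 2

Working:
BFS to 1:
  Layer 0: {0}
  Layer 1: {2,3,4}
  Layer 2: {1}
first hit 1 at d=2 via a·a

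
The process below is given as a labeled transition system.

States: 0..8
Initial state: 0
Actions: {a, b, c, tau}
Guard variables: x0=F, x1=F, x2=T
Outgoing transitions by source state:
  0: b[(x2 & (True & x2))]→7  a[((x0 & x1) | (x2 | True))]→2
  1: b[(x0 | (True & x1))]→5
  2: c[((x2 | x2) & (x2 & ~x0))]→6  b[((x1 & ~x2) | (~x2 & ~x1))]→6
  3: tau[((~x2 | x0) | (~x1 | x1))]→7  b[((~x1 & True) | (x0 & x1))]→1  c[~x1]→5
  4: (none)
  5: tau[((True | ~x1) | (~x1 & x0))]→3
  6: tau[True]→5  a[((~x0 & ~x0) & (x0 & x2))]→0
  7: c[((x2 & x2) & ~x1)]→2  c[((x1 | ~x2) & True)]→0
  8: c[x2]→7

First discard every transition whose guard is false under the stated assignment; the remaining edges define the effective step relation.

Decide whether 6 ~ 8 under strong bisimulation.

Refine partition for ~:
  P[0] = {{0,1,2,3,4,5,6,7,8}}
  P[1] = {{0},{1,4},{2,7,8},{3},{5,6}}
  P[2] = {{0},{1,4},{2},{3},{5},{6},{7,8}}
  P[3] = {{0},{1,4},{2},{3},{5},{6},{7},{8}}
8 equivalence class(es) (converged in 4)
class of 6: {6}; class of 8: {8}

Answer: NOT BISIMILAR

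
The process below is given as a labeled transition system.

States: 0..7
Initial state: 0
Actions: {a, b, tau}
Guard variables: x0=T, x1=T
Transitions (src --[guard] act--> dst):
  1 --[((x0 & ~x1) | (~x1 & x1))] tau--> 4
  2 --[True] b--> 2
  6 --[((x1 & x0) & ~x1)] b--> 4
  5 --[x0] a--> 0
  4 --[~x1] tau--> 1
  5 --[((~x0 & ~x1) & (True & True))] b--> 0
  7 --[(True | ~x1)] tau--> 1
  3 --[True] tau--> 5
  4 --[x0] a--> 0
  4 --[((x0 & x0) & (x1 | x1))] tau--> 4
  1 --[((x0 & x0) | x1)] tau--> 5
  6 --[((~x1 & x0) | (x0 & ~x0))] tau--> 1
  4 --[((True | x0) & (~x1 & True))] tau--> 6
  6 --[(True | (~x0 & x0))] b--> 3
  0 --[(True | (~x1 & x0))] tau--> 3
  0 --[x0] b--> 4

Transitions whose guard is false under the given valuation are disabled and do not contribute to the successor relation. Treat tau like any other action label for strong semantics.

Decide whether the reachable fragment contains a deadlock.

R = {0,3,4,5}
  0: b→4  tau→3  [2 out]
  3: tau→5  [1 out]
  4: a→0  tau→4  [2 out]
  5: a→0  [1 out]

Answer: DEADLOCK-FREE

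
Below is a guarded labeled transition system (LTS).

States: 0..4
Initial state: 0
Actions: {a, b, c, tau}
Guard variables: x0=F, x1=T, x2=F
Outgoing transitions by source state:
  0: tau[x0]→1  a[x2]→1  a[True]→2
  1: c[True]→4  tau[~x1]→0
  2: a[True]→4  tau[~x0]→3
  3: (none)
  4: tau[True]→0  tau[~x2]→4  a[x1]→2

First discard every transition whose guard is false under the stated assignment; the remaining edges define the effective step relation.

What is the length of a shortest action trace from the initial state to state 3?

Answer: 2

Working:
BFS to 3:
  Layer 0: {0}
  Layer 1: {2}
  Layer 2: {3,4}
depth(3)=2, e.g. a·tau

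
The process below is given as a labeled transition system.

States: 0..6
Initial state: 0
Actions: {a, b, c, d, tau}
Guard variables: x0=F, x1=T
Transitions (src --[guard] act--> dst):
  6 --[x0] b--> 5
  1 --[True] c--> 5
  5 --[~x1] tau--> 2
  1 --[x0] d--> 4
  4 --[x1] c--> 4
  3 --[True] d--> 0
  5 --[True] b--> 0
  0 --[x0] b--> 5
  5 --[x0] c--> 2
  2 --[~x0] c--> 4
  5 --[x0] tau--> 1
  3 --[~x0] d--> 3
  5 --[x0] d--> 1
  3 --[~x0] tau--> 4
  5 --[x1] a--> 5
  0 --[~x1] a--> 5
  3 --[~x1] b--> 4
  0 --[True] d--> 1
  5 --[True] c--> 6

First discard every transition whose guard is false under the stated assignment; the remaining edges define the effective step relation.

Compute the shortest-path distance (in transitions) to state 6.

Layered search for 6:
  depth 0: {0}
  depth 1: {1}
  depth 2: {5}
  depth 3: {6}
first hit 6 at d=3 via d·c·c

Answer: 3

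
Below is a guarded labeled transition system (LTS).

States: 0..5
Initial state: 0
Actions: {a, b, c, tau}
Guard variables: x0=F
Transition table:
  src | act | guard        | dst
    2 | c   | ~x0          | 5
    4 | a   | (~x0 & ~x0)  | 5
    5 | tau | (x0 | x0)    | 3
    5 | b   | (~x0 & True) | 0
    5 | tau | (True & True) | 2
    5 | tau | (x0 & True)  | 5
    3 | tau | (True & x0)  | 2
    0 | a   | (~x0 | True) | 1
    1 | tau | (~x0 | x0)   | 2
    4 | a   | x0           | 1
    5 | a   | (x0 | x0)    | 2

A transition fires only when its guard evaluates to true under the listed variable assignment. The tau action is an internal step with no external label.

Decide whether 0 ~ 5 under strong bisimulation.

Answer: NOT BISIMILAR

Trace:
Refine partition for ~:
  π0 = {{0,1,2,3,4,5}}
  π1 = {{0,4},{1},{2},{3},{5}}
  π2 = {{0},{1},{2},{3},{4},{5}}
stable after 3 split(s): 6 block(s)
[0]={0}  [5]={5}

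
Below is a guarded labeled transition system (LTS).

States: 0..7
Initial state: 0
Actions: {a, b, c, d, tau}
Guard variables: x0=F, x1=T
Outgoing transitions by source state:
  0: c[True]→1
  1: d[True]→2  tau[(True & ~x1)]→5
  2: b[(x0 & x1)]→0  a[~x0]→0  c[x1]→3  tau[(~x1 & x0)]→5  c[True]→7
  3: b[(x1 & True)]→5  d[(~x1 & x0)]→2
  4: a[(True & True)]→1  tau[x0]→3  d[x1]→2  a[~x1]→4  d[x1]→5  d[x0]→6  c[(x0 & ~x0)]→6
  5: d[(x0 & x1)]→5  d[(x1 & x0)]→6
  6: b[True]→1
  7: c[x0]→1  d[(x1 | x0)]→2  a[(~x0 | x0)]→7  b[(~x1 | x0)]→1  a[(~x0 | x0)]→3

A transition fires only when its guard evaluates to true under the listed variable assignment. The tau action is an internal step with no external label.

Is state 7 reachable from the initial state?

Answer: REACHABLE

Analysis:
Guard filter leaves 13 enabled edge(s).
L0 = {0}
L1 = {1}  cumulative {0,1}
L2 = {2}  cumulative {0,1,2}
L3 = {3,7}  cumulative {0,1,2,3,7}
L4 = {5}  cumulative {0,1,2,3,5,7}
R = {0,1,2,3,5,7}
Path to 7: c·d·c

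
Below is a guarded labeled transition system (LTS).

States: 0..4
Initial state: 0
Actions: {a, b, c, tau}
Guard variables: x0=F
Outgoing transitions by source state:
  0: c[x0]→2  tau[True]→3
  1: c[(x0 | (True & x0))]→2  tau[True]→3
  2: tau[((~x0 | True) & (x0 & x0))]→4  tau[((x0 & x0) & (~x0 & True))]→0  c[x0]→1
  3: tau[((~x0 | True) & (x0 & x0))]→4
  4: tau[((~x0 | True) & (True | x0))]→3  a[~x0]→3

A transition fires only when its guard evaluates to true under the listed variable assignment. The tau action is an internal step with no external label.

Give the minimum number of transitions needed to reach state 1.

Layered search for 1:
  Layer 0: {0}
  Layer 1: {3}
1 never appears.

Answer: UNREACHABLE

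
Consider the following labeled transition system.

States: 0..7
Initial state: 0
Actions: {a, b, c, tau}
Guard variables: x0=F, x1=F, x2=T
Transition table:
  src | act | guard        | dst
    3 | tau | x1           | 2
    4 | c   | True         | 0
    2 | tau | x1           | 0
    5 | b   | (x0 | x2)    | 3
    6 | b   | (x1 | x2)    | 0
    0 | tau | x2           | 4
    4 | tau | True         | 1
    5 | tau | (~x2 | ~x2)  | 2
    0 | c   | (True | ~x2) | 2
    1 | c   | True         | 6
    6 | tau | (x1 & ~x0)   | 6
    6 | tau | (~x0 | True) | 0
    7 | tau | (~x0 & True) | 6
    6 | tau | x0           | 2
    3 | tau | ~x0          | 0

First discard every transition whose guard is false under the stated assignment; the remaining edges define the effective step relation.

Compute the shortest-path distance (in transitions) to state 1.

Answer: 2

Trace:
Breadth-first toward 1:
  depth 0: {0}
  depth 1: {2,4}
  depth 2: {1}
depth(1)=2, e.g. tau·tau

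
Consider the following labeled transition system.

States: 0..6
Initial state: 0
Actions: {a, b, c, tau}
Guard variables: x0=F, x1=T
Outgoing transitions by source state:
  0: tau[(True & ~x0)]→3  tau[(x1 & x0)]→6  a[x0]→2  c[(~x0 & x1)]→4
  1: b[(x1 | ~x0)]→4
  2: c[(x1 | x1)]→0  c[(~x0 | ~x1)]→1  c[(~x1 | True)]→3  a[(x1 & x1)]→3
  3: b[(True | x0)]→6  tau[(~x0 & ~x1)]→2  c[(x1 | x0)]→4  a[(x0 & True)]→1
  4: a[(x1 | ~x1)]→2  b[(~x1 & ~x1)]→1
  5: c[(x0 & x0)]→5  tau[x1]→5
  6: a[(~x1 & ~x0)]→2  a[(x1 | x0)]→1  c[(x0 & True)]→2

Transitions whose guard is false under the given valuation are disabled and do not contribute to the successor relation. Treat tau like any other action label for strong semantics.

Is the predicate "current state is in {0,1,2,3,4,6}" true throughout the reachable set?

Answer: INVARIANT HOLDS

Trace:
Inv-set: {0,1,2,3,4,6}
Reach set: {0,1,2,3,4,6}
  0: safe
  1: safe
  2: safe
  3: safe
  4: safe
  6: safe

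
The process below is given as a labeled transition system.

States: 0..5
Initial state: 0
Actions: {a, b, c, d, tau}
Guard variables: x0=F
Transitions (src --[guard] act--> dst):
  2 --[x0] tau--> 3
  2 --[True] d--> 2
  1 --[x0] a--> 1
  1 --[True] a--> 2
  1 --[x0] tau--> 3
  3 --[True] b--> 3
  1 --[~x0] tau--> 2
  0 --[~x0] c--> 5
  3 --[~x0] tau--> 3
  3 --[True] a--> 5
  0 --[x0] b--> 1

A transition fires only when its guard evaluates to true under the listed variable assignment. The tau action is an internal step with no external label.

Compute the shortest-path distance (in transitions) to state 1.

Answer: UNREACHABLE

Analysis:
Layered search for 1:
  Layer 0: {0}
  Layer 1: {5}
1 never appears.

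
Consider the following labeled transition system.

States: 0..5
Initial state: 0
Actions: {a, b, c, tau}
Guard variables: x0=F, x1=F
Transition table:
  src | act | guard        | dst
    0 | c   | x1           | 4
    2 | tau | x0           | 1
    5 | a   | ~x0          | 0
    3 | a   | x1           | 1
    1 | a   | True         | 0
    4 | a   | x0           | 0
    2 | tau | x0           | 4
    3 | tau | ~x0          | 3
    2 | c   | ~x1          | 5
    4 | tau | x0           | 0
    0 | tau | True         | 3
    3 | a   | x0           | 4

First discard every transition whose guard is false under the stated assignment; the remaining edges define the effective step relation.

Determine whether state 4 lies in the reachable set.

5 transition(s) survive guard evaluation.
L0 = {0}
L1 = {3}  cumulative {0,3}
R = {0,3}

Answer: UNREACHABLE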